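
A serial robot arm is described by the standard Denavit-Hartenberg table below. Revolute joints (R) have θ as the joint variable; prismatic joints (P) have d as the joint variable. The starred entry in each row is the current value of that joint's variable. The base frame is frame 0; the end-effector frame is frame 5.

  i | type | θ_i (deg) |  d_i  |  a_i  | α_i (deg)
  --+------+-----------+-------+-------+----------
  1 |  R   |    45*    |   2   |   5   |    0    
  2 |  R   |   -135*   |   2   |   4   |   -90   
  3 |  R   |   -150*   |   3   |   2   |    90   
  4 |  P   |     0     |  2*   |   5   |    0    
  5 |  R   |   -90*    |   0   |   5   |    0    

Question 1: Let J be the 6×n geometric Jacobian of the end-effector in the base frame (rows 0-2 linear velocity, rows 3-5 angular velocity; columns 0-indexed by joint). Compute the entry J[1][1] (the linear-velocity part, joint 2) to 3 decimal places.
axis z_1 = (0.0000,0.0000,1.0000); lever o_n−o_1 = (-2.0000,3.0622,3.7679)
cross product → J_v[:, 1] = (-3.0622,-2.0000,0.0000)
J_ω[:, 1] = z_1
entry J[1][1] = -2.0000

-2.000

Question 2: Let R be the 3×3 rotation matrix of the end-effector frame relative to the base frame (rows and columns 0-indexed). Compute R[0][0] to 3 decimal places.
-1.000

End-effector x-axis (col 0 of R) = (-1.0000,0.0000,-0.0000)
R[0][0] = -1.0000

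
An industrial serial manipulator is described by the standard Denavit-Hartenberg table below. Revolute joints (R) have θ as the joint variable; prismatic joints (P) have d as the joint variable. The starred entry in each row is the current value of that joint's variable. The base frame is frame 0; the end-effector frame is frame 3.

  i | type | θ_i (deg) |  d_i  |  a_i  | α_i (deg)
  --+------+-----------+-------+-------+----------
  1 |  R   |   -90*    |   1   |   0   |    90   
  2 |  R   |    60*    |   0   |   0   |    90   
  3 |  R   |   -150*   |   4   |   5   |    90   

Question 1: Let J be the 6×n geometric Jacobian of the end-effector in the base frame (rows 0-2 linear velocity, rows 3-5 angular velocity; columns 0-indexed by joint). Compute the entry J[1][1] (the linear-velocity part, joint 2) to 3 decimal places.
axis z_1 = (-1.0000,-0.0000,0.0000); lever o_n−o_1 = (2.5000,-1.2990,-5.7500)
cross product → J_v[:, 1] = (0.0000,-5.7500,1.2990)
J_ω[:, 1] = z_1
entry J[1][1] = -5.7500

-5.750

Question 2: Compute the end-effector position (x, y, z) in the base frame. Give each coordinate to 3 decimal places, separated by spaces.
after link 1: o_1 = (0.0000, 0.0000, 1.0000)
after link 2: o_2 = (0.0000, 0.0000, 1.0000)
after link 3: o_3 = (2.5000, -1.2990, -4.7500)

2.500 -1.299 -4.750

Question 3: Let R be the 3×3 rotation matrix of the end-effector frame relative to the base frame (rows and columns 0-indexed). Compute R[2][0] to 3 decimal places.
-0.750

End-effector x-axis (col 0 of R) = (0.5000,0.4330,-0.7500)
R[2][0] = -0.7500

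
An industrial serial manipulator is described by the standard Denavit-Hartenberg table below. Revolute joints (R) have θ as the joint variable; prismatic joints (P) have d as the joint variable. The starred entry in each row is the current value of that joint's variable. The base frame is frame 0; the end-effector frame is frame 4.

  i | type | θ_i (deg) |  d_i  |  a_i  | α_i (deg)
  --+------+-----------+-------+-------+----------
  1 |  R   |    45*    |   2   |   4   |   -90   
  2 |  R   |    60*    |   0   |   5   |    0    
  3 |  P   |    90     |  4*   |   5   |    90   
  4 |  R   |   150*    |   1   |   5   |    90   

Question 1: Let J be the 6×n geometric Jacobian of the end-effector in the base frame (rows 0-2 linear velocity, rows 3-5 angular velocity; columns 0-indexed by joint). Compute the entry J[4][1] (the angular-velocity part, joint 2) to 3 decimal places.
0.707

axis z_1 = (-0.7071,0.7071,0.0000); lever o_n−o_1 = (-2.8851,6.3073,-5.5311)
cross product → J_v[:, 1] = (-3.9111,-3.9111,-2.4199)
J_ω[:, 1] = z_1
entry J[4][1] = 0.7071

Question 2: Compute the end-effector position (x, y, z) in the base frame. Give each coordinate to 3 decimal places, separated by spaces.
-0.057 9.136 -3.531

after link 1: o_1 = (2.8284, 2.8284, 2.0000)
after link 2: o_2 = (4.5962, 4.5962, -2.3301)
after link 3: o_3 = (-1.2941, 4.3628, -4.8301)
after link 4: o_4 = (-0.0567, 9.1357, -3.5311)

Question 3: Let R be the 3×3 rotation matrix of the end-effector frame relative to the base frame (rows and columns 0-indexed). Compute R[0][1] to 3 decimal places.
0.354

End-effector y-axis (col 1 of R) = (0.3536,0.3536,-0.8660)
R[0][1] = 0.3536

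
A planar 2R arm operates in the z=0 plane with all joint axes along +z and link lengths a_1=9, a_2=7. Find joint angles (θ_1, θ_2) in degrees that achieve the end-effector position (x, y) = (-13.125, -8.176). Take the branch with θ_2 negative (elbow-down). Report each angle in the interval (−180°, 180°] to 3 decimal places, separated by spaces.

-134.996 -30.006

cos θ_2 = (239.1126−9²−7²)/(2·9·7) = 0.8660; θ_2 = -30.0060° (elbow-down)
β = atan2(-8.1760,-13.1250) = -148.0798°; ψ = atan2(-3.5006,15.0618) = -13.0843°
θ_1 = β − ψ = -134.9956°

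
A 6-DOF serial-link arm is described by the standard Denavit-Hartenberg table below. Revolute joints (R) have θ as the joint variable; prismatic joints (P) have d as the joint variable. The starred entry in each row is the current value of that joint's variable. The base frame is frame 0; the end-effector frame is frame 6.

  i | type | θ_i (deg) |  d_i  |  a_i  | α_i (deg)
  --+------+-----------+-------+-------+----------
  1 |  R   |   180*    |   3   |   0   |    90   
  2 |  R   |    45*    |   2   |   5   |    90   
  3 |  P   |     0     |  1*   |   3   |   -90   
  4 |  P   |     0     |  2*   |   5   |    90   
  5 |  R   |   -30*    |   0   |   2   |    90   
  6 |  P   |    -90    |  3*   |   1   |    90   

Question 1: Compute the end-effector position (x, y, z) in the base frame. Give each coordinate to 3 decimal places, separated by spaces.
after link 1: o_1 = (0.0000, 0.0000, 3.0000)
after link 2: o_2 = (-3.5355, 2.0000, 6.5355)
after link 3: o_3 = (-6.3640, 2.0000, 7.9497)
after link 4: o_4 = (-9.8995, 4.0000, 11.4853)
after link 5: o_5 = (-11.1242, 3.0000, 12.7100)
after link 6: o_6 = (-9.3565, 0.4019, 12.3565)

-9.356 0.402 12.356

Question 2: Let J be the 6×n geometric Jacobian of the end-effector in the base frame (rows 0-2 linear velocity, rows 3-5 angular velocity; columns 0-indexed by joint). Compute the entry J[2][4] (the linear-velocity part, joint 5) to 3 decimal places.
axis z_4 = (-0.7071,0.0000,-0.7071); lever o_n−o_4 = (0.5430,-3.5981,0.8712)
cross product → J_v[:, 4] = (-2.5442,0.2321,2.5442)
J_ω[:, 4] = z_4
entry J[2][4] = 2.5442

2.544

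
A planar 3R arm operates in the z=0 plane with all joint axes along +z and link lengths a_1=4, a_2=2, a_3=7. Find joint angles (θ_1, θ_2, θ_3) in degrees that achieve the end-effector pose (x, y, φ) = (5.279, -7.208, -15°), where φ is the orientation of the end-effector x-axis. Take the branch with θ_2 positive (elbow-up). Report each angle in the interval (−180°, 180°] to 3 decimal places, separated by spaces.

-119.994 44.981 60.013

wrist centre = target − a_3·(cos φ, sin φ) = (-1.4825, -5.3963)
cos θ_2 = (31.3174−4²−2²)/(2·4·2) = 0.7073; θ_2 = 44.9811° (elbow-up)
β = atan2(-5.3963,-1.4825) = -105.3615°; ψ = atan2(1.4137,5.4147) = 14.6330°
θ_1 = β − ψ = -119.9945°
θ_3 = φ − θ_1 − θ_2 = 60.0134° (wrapped to (-180°,180°])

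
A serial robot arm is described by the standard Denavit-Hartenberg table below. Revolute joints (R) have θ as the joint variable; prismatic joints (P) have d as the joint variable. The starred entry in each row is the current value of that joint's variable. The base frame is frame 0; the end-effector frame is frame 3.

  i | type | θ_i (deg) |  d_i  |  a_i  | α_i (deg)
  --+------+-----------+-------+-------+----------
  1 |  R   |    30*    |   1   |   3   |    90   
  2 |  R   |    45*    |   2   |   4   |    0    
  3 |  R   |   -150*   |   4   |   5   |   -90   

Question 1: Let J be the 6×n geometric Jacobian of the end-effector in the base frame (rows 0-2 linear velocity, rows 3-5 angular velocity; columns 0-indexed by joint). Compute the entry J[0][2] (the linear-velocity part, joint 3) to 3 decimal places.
axis z_2 = (0.5000,-0.8660,0.0000); lever o_n−o_2 = (0.8793,-4.1111,-4.8296)
cross product → J_v[:, 2] = (4.1826,2.4148,-1.2941)
J_ω[:, 2] = z_2
entry J[0][2] = 4.1826

4.183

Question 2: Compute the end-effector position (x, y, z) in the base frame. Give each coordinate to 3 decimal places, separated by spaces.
after link 1: o_1 = (2.5981, 1.5000, 1.0000)
after link 2: o_2 = (6.0476, 1.1822, 3.8284)
after link 3: o_3 = (6.9268, -2.9290, -1.0012)

6.927 -2.929 -1.001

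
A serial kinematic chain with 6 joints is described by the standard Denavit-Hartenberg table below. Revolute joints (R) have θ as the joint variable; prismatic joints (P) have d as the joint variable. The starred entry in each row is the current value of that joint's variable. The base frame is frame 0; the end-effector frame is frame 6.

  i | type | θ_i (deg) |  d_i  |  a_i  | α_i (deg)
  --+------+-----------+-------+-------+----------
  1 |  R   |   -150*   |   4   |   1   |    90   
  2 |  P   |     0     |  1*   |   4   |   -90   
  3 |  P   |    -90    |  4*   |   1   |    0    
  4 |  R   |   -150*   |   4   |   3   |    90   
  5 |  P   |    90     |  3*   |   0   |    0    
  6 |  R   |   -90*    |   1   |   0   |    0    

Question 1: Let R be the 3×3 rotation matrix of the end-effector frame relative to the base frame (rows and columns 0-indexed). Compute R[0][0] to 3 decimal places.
0.866

End-effector x-axis (col 0 of R) = (0.8660,-0.5000,0.0000)
R[0][0] = 0.8660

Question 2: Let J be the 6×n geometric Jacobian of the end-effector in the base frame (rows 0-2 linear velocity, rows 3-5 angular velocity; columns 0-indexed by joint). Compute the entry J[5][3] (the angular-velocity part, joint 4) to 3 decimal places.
axis z_3 = (0.0000,0.0000,1.0000); lever o_n−o_3 = (0.5981,-4.9641,4.0000)
cross product → J_v[:, 3] = (4.9641,0.5981,-0.0000)
J_ω[:, 3] = z_3
entry J[5][3] = 1.0000

1.000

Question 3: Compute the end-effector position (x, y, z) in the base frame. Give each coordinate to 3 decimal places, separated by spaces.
-4.732 -5.732 12.000

after link 1: o_1 = (-0.8660, -0.5000, 4.0000)
after link 2: o_2 = (-4.8301, -1.6340, 4.0000)
after link 3: o_3 = (-5.3301, -0.7679, 8.0000)
after link 4: o_4 = (-2.7321, -2.2679, 12.0000)
after link 5: o_5 = (-4.2321, -4.8660, 12.0000)
after link 6: o_6 = (-4.7321, -5.7321, 12.0000)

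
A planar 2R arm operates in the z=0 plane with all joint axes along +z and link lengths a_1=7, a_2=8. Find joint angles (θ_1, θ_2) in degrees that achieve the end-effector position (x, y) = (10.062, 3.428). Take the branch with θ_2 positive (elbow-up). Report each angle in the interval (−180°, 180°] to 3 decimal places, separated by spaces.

-30.002 90.003

cos θ_2 = (112.9950−7²−8²)/(2·7·8) = -0.0000; θ_2 = 90.0025° (elbow-up)
β = atan2(3.4280,10.0620) = 18.8133°; ψ = atan2(8.0000,6.9996) = 48.8155°
θ_1 = β − ψ = -30.0022°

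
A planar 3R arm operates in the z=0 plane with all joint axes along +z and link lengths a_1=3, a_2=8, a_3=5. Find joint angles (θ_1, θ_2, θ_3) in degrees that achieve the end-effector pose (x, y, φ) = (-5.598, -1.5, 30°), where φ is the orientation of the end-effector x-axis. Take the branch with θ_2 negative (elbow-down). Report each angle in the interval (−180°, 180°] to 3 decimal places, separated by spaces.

wrist centre = target − a_3·(cos φ, sin φ) = (-9.9281, -4.0000)
cos θ_2 = (114.5677−3²−8²)/(2·3·8) = 0.8660; θ_2 = -30.0036° (elbow-down)
β = atan2(-4.0000,-9.9281) = -158.0557°; ψ = atan2(-4.0004,9.9280) = -21.9468°
θ_1 = β − ψ = -136.1089°
θ_3 = φ − θ_1 − θ_2 = -163.8875° (wrapped to (-180°,180°])

-136.109 -30.004 -163.887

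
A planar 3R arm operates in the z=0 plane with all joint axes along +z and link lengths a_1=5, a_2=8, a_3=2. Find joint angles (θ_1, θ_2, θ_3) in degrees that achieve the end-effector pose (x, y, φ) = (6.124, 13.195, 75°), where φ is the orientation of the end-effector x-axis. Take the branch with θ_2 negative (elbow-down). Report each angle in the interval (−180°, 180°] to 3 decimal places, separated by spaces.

wrist centre = target − a_3·(cos φ, sin φ) = (5.6064, 11.2631)
cos θ_2 = (158.2898−5²−8²)/(2·5·8) = 0.8661; θ_2 = -29.9889° (elbow-down)
β = atan2(11.2631,5.6064) = 63.5376°; ψ = atan2(-3.9987,11.9290) = -18.5314°
θ_1 = β − ψ = 82.0691°
θ_3 = φ − θ_1 − θ_2 = 22.9198° (wrapped to (-180°,180°])

82.069 -29.989 22.920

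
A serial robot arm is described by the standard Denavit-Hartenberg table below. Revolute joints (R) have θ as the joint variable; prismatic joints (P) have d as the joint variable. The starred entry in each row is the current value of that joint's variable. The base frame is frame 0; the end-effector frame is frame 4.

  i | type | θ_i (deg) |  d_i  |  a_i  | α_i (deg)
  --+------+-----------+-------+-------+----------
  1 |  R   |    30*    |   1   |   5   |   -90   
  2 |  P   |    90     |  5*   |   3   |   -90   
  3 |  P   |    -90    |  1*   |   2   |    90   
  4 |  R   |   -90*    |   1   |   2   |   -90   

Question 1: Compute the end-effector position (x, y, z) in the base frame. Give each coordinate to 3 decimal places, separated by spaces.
after link 1: o_1 = (4.3301, 2.5000, 1.0000)
after link 2: o_2 = (1.8301, 6.8301, -2.0000)
after link 3: o_3 = (-0.0359, 8.0622, -2.0000)
after link 4: o_4 = (1.6962, 9.0622, -1.0000)

1.696 9.062 -1.000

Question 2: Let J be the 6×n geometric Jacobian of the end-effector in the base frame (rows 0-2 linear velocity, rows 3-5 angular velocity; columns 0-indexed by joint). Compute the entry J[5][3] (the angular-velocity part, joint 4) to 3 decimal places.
1.000

axis z_3 = (-0.0000,-0.0000,1.0000); lever o_n−o_3 = (1.7321,1.0000,1.0000)
cross product → J_v[:, 3] = (-1.0000,1.7321,-0.0000)
J_ω[:, 3] = z_3
entry J[5][3] = 1.0000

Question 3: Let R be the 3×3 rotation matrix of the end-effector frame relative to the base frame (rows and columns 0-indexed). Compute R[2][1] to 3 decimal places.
-1.000

End-effector y-axis (col 1 of R) = (0.0000,0.0000,-1.0000)
R[2][1] = -1.0000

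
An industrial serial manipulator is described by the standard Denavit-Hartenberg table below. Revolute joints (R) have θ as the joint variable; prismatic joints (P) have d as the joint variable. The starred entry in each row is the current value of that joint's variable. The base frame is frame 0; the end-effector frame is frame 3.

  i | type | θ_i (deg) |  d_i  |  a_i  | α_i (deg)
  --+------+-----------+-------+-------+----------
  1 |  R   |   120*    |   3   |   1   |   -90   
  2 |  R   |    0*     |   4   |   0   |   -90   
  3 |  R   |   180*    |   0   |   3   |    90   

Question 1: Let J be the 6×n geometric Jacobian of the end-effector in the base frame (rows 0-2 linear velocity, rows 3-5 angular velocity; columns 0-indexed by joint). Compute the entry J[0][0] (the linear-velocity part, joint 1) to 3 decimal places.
3.732

axis z_0 = ẑ; lever o_n−o_0 = (-2.4641,-3.7321,3.0000)
cross product → J_v[:, 0] = (3.7321,-2.4641,0.0000)
J_ω[:, 0] = z_0
entry J[0][0] = 3.7321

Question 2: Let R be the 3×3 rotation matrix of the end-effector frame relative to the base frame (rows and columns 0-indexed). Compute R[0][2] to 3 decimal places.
End-effector z-axis (col 2 of R) = (0.8660,0.5000,-0.0000)
R[0][2] = 0.8660

0.866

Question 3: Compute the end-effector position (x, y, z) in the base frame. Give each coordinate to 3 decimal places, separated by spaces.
after link 1: o_1 = (-0.5000, 0.8660, 3.0000)
after link 2: o_2 = (-3.9641, -1.1340, 3.0000)
after link 3: o_3 = (-2.4641, -3.7321, 3.0000)

-2.464 -3.732 3.000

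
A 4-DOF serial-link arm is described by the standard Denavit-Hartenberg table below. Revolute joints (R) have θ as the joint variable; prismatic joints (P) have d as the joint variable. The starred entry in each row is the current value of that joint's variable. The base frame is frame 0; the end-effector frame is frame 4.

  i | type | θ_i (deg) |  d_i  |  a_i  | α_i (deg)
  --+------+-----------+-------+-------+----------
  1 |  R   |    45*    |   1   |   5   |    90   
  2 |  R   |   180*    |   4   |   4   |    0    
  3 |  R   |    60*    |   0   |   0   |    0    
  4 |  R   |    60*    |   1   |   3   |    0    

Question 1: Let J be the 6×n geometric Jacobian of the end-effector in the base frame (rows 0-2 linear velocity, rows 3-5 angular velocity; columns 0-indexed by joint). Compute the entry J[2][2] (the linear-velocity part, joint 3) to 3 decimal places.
axis z_2 = (0.7071,-0.7071,0.0000); lever o_n−o_2 = (1.7678,0.3536,-2.5981)
cross product → J_v[:, 2] = (1.8371,1.8371,1.5000)
J_ω[:, 2] = z_2
entry J[2][2] = 1.5000

1.500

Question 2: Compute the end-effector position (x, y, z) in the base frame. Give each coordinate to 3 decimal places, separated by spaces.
after link 1: o_1 = (3.5355, 3.5355, 1.0000)
after link 2: o_2 = (3.5355, -2.1213, 1.0000)
after link 3: o_3 = (3.5355, -2.1213, 1.0000)
after link 4: o_4 = (5.3033, -1.7678, -1.5981)

5.303 -1.768 -1.598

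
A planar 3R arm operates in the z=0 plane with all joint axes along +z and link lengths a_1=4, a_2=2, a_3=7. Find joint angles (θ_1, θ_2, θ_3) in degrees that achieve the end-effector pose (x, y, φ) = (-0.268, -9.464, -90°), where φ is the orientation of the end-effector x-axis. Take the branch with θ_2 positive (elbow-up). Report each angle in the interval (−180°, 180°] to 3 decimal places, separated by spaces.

wrist centre = target − a_3·(cos φ, sin φ) = (-0.2680, -2.4640)
cos θ_2 = (6.1431−4²−2²)/(2·4·2) = -0.8661; θ_2 = 150.0034° (elbow-up)
β = atan2(-2.4640,-0.2680) = -96.2074°; ψ = atan2(0.9999,2.2679) = 23.7924°
θ_1 = β − ψ = -119.9998°
θ_3 = φ − θ_1 − θ_2 = -120.0036° (wrapped to (-180°,180°])

-120.000 150.003 -120.004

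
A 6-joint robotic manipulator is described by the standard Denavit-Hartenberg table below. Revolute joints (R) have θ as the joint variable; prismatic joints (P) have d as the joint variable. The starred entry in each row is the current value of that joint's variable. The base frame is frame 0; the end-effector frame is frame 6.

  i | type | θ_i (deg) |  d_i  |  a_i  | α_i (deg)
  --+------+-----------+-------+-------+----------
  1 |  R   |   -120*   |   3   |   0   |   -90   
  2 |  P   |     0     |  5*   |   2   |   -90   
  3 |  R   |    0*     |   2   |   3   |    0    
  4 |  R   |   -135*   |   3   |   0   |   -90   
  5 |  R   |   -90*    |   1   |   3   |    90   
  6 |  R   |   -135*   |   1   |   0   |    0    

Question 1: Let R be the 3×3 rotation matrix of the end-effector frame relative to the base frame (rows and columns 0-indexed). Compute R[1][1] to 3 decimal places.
0.683

End-effector y-axis (col 1 of R) = (-0.1830,0.6830,-0.7071)
R[1][1] = 0.6830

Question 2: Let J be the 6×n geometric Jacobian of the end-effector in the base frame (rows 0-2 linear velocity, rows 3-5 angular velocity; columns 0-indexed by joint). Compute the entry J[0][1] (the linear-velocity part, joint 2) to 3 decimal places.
0.866

prismatic axis z_1 = (0.8660,-0.5000,0.0000)
J_v[:, 1] = z_1; J_ω[:, 1] = (0,0,0)
entry J[0][1] = 0.8660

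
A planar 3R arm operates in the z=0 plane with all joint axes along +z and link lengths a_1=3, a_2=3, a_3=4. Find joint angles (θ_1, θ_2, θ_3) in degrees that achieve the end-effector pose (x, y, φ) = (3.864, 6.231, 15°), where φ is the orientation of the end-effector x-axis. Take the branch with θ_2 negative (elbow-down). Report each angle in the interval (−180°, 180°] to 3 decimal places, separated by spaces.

120.005 -60.016 -44.989

wrist centre = target − a_3·(cos φ, sin φ) = (0.0003, 5.1957)
cos θ_2 = (26.9955−3²−3²)/(2·3·3) = 0.4998; θ_2 = -60.0164° (elbow-down)
β = atan2(5.1957,0.0003) = 89.9967°; ψ = atan2(-2.5985,4.4993) = -30.0082°
θ_1 = β − ψ = 120.0049°
θ_3 = φ − θ_1 − θ_2 = -44.9885° (wrapped to (-180°,180°])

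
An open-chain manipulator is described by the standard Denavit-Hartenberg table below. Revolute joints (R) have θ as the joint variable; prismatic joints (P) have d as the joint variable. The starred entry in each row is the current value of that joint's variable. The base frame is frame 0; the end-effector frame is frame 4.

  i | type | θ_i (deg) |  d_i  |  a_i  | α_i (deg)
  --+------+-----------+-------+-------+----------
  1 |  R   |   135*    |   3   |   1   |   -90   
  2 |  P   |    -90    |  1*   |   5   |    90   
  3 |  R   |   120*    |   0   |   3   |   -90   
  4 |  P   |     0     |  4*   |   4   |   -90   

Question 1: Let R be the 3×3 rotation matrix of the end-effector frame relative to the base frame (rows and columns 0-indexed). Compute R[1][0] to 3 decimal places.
-0.612

End-effector x-axis (col 0 of R) = (-0.6124,-0.6124,-0.5000)
R[1][0] = -0.6124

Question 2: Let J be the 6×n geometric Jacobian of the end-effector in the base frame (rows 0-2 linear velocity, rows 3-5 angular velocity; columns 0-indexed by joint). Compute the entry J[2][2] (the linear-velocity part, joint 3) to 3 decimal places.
-4.062

axis z_2 = (0.7071,-0.7071,0.0000); lever o_n−o_2 = (-2.8724,-2.8724,-6.9641)
cross product → J_v[:, 2] = (4.9244,4.9244,-4.0622)
J_ω[:, 2] = z_2
entry J[2][2] = -4.0622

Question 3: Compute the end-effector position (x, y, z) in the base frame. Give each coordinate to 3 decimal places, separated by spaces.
after link 1: o_1 = (-0.7071, 0.7071, 3.0000)
after link 2: o_2 = (-1.4142, 0.0000, 8.0000)
after link 3: o_3 = (-3.2513, -1.8371, 6.5000)
after link 4: o_4 = (-4.2866, -2.8724, 1.0359)

-4.287 -2.872 1.036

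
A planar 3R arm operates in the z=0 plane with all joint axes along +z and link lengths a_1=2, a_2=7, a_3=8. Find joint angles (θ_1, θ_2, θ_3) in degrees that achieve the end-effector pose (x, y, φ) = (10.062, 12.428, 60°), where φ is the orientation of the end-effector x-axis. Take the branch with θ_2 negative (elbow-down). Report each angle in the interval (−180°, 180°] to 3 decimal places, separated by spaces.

wrist centre = target − a_3·(cos φ, sin φ) = (6.0620, 5.4998)
cos θ_2 = (66.9956−2²−7²)/(2·2·7) = 0.4998; θ_2 = -60.0104° (elbow-down)
β = atan2(5.4998,6.0620) = 42.2161°; ψ = atan2(-6.0628,5.4989) = -47.7923°
θ_1 = β − ψ = 90.0085°
θ_3 = φ − θ_1 − θ_2 = 30.0019° (wrapped to (-180°,180°])

90.008 -60.010 30.002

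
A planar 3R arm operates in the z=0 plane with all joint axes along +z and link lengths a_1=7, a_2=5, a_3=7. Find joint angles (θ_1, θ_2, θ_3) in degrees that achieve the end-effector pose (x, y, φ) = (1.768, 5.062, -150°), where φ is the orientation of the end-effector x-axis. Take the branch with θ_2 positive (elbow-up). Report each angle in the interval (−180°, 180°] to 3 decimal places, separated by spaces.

wrist centre = target − a_3·(cos φ, sin φ) = (7.8302, 8.5620)
cos θ_2 = (134.6195−7²−5²)/(2·7·5) = 0.8660; θ_2 = 30.0037° (elbow-up)
β = atan2(8.5620,7.8302) = 47.5562°; ψ = atan2(2.5003,11.3300) = 12.4445°
θ_1 = β − ψ = 35.1118°
θ_3 = φ − θ_1 − θ_2 = 144.8846° (wrapped to (-180°,180°])

35.112 30.004 144.885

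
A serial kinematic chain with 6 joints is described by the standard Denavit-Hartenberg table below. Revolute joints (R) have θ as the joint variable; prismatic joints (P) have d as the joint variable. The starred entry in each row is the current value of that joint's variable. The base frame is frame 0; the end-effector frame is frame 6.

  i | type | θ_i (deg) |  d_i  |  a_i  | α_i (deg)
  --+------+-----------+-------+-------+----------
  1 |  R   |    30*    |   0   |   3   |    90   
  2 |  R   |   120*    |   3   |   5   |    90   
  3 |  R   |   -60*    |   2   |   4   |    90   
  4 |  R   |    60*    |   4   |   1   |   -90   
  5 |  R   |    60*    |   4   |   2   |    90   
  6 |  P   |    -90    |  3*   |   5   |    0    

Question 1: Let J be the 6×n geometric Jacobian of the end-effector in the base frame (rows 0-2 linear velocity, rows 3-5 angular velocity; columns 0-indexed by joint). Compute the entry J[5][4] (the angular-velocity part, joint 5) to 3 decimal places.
axis z_4 = (0.9375,-0.3248,-0.1250); lever o_n−o_4 = (0.2020,2.6477,2.6361)
cross product → J_v[:, 4] = (-0.5251,-2.4966,2.5478)
J_ω[:, 4] = z_4
entry J[5][4] = -0.1250

-0.125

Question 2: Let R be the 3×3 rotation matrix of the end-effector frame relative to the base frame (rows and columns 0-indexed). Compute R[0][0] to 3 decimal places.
End-effector x-axis (col 0 of R) = (-0.9375,0.3248,0.1250)
R[0][0] = -0.9375

-0.938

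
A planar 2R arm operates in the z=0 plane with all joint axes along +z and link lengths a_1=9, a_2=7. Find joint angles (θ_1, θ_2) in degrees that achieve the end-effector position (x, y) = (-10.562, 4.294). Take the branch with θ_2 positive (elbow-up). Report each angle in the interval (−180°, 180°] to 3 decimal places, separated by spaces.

120.000 90.003

cos θ_2 = (129.9943−9²−7²)/(2·9·7) = -0.0000; θ_2 = 90.0026° (elbow-up)
β = atan2(4.2940,-10.5620) = 157.8757°; ψ = atan2(7.0000,8.9997) = 37.8760°
θ_1 = β − ψ = 119.9997°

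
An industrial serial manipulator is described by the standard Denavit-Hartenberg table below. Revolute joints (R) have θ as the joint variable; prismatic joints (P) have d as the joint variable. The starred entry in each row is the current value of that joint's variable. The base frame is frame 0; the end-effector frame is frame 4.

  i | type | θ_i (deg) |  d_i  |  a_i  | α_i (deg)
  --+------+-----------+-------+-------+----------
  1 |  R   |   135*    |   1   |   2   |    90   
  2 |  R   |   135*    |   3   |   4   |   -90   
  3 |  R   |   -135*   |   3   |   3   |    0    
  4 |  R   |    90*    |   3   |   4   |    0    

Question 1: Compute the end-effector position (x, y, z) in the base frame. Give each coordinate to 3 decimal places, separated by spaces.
9.561 1.682 0.086

after link 1: o_1 = (-1.4142, 1.4142, 1.0000)
after link 2: o_2 = (2.7071, 1.5355, 3.8284)
after link 3: o_3 = (4.6464, 2.5962, 0.2071)
after link 4: o_4 = (9.5607, 1.6820, 0.0858)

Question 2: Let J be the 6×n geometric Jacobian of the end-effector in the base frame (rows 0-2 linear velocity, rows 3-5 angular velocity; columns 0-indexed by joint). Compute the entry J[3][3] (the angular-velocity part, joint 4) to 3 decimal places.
0.500

axis z_3 = (0.5000,-0.5000,-0.7071); lever o_n−o_3 = (4.9142,-0.9142,-0.1213)
cross product → J_v[:, 3] = (-0.5858,-3.4142,2.0000)
J_ω[:, 3] = z_3
entry J[3][3] = 0.5000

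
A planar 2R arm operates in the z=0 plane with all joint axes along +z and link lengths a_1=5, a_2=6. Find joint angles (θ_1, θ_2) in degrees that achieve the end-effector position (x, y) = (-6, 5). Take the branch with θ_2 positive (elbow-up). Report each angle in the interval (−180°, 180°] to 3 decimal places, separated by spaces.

cos θ_2 = (61.0000−5²−6²)/(2·5·6) = 0.0000; θ_2 = 90.0000° (elbow-up)
β = atan2(5.0000,-6.0000) = 140.1944°; ψ = atan2(6.0000,5.0000) = 50.1944°
θ_1 = β − ψ = 90.0000°

90.000 90.000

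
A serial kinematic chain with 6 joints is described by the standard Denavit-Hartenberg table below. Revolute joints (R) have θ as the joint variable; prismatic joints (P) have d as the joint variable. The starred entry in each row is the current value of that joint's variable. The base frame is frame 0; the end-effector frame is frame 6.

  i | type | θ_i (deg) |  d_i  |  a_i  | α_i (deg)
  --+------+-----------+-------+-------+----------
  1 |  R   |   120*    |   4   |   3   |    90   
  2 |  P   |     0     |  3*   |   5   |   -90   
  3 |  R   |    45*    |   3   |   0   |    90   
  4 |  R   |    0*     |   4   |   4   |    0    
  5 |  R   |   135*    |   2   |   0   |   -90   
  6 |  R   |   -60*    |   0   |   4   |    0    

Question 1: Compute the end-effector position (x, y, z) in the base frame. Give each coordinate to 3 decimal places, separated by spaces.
-1.450 18.239 8.414

after link 1: o_1 = (-1.5000, 2.5981, 4.0000)
after link 2: o_2 = (-1.4019, 8.4282, 4.0000)
after link 3: o_3 = (-1.4019, 8.4282, 7.0000)
after link 4: o_4 = (-4.2304, 13.3272, 7.0000)
after link 5: o_5 = (-3.7127, 15.2590, 7.0000)
after link 6: o_6 = (-1.4501, 18.2391, 8.4142)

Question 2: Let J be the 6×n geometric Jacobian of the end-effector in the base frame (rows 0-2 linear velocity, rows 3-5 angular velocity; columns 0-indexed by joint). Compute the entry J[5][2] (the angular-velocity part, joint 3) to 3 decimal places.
axis z_2 = (0.0000,0.0000,1.0000); lever o_n−o_2 = (-0.0482,9.8109,4.4142)
cross product → J_v[:, 2] = (-9.8109,-0.0482,0.0000)
J_ω[:, 2] = z_2
entry J[5][2] = 1.0000

1.000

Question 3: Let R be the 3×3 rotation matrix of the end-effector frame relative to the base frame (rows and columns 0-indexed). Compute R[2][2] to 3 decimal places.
End-effector z-axis (col 2 of R) = (0.6830,-0.1830,-0.7071)
R[2][2] = -0.7071

-0.707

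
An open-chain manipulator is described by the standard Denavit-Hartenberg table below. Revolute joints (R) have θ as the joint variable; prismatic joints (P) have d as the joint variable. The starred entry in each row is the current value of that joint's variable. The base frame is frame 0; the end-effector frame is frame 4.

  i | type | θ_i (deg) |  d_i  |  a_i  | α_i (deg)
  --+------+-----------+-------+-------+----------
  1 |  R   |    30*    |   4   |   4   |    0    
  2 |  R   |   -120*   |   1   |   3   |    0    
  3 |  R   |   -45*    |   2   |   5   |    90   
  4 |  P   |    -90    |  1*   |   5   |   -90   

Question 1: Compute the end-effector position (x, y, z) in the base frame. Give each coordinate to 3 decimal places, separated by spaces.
after link 1: o_1 = (3.4641, 2.0000, 4.0000)
after link 2: o_2 = (3.4641, -1.0000, 5.0000)
after link 3: o_3 = (-0.0714, -4.5355, 7.0000)
after link 4: o_4 = (-0.7785, -3.8284, 2.0000)

-0.779 -3.828 2.000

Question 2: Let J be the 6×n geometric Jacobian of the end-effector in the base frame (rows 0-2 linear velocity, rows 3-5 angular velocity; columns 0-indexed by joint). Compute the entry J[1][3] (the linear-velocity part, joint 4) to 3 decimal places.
prismatic axis z_3 = (-0.7071,0.7071,0.0000)
J_v[:, 3] = z_3; J_ω[:, 3] = (0,0,0)
entry J[1][3] = 0.7071

0.707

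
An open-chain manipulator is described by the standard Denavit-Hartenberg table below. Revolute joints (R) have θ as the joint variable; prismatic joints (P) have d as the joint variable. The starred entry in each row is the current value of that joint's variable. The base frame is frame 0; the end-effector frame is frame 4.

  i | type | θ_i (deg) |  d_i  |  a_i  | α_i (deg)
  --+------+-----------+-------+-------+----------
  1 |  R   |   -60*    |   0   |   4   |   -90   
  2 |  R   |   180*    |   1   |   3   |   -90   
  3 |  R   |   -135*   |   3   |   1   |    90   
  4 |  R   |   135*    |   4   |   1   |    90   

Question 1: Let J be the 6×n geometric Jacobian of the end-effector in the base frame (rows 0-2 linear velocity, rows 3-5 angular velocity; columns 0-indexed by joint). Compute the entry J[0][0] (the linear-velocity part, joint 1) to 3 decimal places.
axis z_0 = ẑ; lever o_n−o_0 = (0.6137,-4.3055,3.7071)
cross product → J_v[:, 0] = (4.3055,0.6137,-0.0000)
J_ω[:, 0] = z_0
entry J[0][0] = 4.3055

4.306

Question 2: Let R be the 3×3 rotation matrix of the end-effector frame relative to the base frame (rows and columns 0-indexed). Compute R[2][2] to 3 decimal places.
End-effector z-axis (col 2 of R) = (0.6830,-0.1830,0.7071)
R[2][2] = 0.7071

0.707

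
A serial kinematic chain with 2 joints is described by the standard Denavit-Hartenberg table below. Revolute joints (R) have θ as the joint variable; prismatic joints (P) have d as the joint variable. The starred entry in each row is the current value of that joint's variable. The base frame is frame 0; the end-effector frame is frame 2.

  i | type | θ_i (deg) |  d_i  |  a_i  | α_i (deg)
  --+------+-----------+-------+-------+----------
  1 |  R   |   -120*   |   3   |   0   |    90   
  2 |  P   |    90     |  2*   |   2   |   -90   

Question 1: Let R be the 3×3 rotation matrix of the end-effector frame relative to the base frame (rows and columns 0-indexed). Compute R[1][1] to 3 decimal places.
-0.500

End-effector y-axis (col 1 of R) = (0.8660,-0.5000,-0.0000)
R[1][1] = -0.5000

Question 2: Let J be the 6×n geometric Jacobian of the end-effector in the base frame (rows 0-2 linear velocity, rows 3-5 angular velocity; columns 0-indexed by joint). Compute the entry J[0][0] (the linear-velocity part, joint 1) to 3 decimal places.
-1.000

axis z_0 = ẑ; lever o_n−o_0 = (-1.7321,1.0000,5.0000)
cross product → J_v[:, 0] = (-1.0000,-1.7321,0.0000)
J_ω[:, 0] = z_0
entry J[0][0] = -1.0000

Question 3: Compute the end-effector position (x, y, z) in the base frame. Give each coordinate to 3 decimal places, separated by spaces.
-1.732 1.000 5.000

after link 1: o_1 = (0.0000, 0.0000, 3.0000)
after link 2: o_2 = (-1.7321, 1.0000, 5.0000)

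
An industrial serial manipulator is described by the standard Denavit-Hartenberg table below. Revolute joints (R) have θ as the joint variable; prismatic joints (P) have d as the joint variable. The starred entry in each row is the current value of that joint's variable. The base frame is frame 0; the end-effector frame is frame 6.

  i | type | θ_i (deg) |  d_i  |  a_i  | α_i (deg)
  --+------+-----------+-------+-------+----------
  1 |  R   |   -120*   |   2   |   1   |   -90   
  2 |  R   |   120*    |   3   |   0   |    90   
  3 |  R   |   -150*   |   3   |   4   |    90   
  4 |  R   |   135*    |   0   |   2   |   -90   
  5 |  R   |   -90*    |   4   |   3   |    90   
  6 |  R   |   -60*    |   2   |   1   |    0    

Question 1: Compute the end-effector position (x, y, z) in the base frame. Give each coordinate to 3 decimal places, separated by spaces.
after link 1: o_1 = (-0.5000, -0.8660, 2.0000)
after link 2: o_2 = (2.0981, -2.3660, 2.0000)
after link 3: o_3 = (-1.7990, -5.1160, 3.5000)
after link 4: o_4 = (-1.4929, -5.9999, 1.7322)
after link 5: o_5 = (3.4440, -5.4736, 2.3242)
after link 6: o_6 = (2.7874, -5.4503, 4.4615)

2.787 -5.450 4.462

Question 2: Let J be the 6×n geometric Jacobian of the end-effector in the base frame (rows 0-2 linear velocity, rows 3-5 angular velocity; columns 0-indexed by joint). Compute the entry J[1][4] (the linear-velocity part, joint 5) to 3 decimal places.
axis z_4 = (0.7655,0.6187,-0.1768); lever o_n−o_4 = (4.2803,0.5496,2.7293)
cross product → J_v[:, 4] = (1.7858,-2.8458,-2.2276)
J_ω[:, 4] = z_4
entry J[1][4] = -2.8458

-2.846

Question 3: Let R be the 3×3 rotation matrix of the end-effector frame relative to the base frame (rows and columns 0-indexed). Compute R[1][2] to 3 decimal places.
0.442

End-effector z-axis (col 2 of R) = (-0.1531,0.4419,0.8839)
R[1][2] = 0.4419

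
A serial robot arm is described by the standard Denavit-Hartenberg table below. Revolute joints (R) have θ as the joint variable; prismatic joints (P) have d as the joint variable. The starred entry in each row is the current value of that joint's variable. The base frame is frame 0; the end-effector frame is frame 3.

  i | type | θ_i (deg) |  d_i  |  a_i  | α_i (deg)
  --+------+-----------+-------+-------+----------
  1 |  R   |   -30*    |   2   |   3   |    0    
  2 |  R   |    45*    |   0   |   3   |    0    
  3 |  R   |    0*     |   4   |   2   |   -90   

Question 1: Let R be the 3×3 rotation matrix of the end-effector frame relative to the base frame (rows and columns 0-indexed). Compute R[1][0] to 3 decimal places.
0.259

End-effector x-axis (col 0 of R) = (0.9659,0.2588,0.0000)
R[1][0] = 0.2588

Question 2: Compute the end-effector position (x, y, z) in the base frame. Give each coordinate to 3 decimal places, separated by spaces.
7.428 -0.206 6.000

after link 1: o_1 = (2.5981, -1.5000, 2.0000)
after link 2: o_2 = (5.4959, -0.7235, 2.0000)
after link 3: o_3 = (7.4277, -0.2059, 6.0000)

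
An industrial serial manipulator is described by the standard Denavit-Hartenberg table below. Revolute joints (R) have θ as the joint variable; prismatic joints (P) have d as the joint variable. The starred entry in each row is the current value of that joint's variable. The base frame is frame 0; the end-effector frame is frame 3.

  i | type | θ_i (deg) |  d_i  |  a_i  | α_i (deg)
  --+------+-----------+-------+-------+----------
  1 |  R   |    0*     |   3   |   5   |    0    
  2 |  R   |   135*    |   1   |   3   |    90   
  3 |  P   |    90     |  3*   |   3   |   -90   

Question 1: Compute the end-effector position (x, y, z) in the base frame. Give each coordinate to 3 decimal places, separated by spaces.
5.000 4.243 7.000

after link 1: o_1 = (5.0000, 0.0000, 3.0000)
after link 2: o_2 = (2.8787, 2.1213, 4.0000)
after link 3: o_3 = (5.0000, 4.2426, 7.0000)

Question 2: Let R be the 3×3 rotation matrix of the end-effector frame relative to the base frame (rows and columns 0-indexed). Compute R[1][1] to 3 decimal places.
End-effector y-axis (col 1 of R) = (-0.7071,-0.7071,-0.0000)
R[1][1] = -0.7071

-0.707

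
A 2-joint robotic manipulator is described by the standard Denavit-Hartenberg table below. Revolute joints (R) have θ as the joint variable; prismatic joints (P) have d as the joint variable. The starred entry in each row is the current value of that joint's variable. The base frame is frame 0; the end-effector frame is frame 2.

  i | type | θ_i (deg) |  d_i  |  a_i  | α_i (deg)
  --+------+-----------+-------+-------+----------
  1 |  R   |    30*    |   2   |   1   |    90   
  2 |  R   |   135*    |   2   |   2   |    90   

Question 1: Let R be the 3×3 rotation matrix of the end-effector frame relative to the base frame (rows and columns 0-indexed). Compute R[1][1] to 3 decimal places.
End-effector y-axis (col 1 of R) = (0.5000,-0.8660,0.0000)
R[1][1] = -0.8660

-0.866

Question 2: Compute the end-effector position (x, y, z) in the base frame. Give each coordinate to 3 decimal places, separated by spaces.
0.641 -1.939 3.414

after link 1: o_1 = (0.8660, 0.5000, 2.0000)
after link 2: o_2 = (0.6413, -1.9392, 3.4142)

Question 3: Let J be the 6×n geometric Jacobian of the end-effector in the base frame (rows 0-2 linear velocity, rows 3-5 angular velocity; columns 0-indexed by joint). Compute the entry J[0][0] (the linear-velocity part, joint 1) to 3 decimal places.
axis z_0 = ẑ; lever o_n−o_0 = (0.6413,-1.9392,3.4142)
cross product → J_v[:, 0] = (1.9392,0.6413,-0.0000)
J_ω[:, 0] = z_0
entry J[0][0] = 1.9392

1.939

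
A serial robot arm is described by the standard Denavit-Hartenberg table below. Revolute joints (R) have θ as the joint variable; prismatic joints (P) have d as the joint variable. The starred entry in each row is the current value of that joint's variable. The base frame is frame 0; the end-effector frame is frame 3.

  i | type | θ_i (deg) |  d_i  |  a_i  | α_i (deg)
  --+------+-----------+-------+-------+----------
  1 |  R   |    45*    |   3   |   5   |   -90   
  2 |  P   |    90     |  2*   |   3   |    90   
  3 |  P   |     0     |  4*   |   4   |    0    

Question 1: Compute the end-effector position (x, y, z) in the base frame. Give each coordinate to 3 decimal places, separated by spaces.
after link 1: o_1 = (3.5355, 3.5355, 3.0000)
after link 2: o_2 = (2.1213, 4.9497, 0.0000)
after link 3: o_3 = (4.9497, 7.7782, -4.0000)

4.950 7.778 -4.000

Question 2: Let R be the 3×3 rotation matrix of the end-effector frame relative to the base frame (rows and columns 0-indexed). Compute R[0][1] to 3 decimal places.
End-effector y-axis (col 1 of R) = (-0.7071,0.7071,0.0000)
R[0][1] = -0.7071

-0.707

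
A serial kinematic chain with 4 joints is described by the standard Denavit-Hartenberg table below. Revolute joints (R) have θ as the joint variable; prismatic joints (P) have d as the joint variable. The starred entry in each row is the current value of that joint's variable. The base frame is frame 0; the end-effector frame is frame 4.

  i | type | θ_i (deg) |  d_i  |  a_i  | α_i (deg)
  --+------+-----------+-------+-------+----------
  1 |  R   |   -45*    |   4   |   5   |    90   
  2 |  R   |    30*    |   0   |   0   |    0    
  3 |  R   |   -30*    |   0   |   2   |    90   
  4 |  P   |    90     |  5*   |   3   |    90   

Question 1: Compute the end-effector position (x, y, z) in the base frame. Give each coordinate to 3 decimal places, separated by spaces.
2.828 -7.071 -1.000

after link 1: o_1 = (3.5355, -3.5355, 4.0000)
after link 2: o_2 = (3.5355, -3.5355, 4.0000)
after link 3: o_3 = (4.9497, -4.9497, 4.0000)
after link 4: o_4 = (2.8284, -7.0711, -1.0000)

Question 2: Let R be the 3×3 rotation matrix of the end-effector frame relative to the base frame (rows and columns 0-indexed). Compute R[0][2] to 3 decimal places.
End-effector z-axis (col 2 of R) = (0.7071,-0.7071,-0.0000)
R[0][2] = 0.7071

0.707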